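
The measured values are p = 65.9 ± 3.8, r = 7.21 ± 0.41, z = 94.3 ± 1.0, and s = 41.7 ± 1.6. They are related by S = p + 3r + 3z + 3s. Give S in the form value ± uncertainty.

496 ± 6.93

Sums and differences: (δS)² = Σ (cᵢ δxᵢ)².
  (δp)² = 14.4;  (3·δr)² = 1.51;  (3·δz)² = 9.00;  (3·δs)² = 23.0
δS = √(48.0) = 6.93
S = 496.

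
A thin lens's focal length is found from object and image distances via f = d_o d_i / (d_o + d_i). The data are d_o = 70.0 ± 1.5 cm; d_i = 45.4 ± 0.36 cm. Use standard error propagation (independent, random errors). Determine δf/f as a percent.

0.971%

∂f/∂d_o = (d_i/(d_o+d_i))² = 0.155;  ∂f/∂d_i = (d_o/(d_o+d_i))² = 0.368
δf = √((∂f/∂d_o · δd_o)² + (∂f/∂d_i · δd_i)²) = √(0.0539 + 0.0175) = 0.267 cm
f = 27.5 cm, so δf/f = 0.267/27.5 = 0.00971.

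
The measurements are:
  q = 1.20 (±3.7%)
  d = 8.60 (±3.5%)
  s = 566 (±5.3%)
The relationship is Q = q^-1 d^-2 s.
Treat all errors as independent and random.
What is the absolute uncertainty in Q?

Q is a product of powers, so relative uncertainties combine in quadrature:
  (-1·δq/q)² = (-1×0.0370)² = 0.00137;  (-2·δd/d)² = (-2×0.0350)² = 0.00490;  (1·δs/s)² = (1×0.0530)² = 0.00281
δQ/Q = √(0.00908) = 0.0953
Q = 6.38, so δQ = 0.0953 × 6.38 = 0.608.

0.608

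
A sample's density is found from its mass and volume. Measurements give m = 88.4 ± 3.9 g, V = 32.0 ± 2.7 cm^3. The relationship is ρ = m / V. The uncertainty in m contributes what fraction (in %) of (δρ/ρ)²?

(δρ/ρ)² = (1·δm/m)² + (-1·δV/V)²
  m term: (1×0.0441)² = 0.00195
  V term: (-1×0.0844)² = 0.00712
Total = 0.00907. Share from m = 0.00195/0.00907 = 0.215.

21.5%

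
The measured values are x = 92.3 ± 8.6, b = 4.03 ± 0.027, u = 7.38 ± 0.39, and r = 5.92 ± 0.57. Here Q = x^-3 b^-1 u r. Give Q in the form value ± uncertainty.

Products/powers → add relative errors in quadrature, weighted by exponent:
  (-3·δx/x)² = (-3×0.0932)² = 0.0781;  (-1·δb/b)² = (-1×0.00670)² = 4.49e-05;  (1·δu/u)² = (1×0.0528)² = 0.00279;  (1·δr/r)² = (1×0.0963)² = 0.00927
δQ/Q = √(0.0902) = 0.300
Q = 1.38e-05, so δQ = 0.300 × 1.38e-05 = 4.14e-06.

(1.38 ± 0.414) × 10^-5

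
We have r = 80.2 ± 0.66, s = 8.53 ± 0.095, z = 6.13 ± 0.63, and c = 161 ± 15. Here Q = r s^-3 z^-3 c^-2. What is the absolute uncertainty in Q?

7.83e-09

Products/powers → add relative errors in quadrature, weighted by exponent:
  (1·δr/r)² = (1×0.00823)² = 6.77e-05;  (-3·δs/s)² = (-3×0.0111)² = 0.00112;  (-3·δz/z)² = (-3×0.103)² = 0.0951;  (-2·δc/c)² = (-2×0.0932)² = 0.0347
δQ/Q = √(0.131) = 0.362
Q = 2.16e-08, so δQ = 0.362 × 2.16e-08 = 7.83e-09.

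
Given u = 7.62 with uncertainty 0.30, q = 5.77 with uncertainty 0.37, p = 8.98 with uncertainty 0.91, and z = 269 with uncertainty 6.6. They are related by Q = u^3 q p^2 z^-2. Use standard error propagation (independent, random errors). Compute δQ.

Since Q is a product/quotient, work with relative uncertainties:
  (3·δu/u)² = (3×0.0394)² = 0.0140;  (1·δq/q)² = (1×0.0641)² = 0.00411;  (2·δp/p)² = (2×0.101)² = 0.0411;  (-2·δz/z)² = (-2×0.0245)² = 0.00241
δQ/Q = √(0.0615) = 0.248
Q = 2.85, so δQ = 0.248 × 2.85 = 0.706.

0.706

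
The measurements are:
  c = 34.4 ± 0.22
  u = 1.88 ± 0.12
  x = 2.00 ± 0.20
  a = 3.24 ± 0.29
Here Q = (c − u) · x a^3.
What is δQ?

Let w = c − u = 32.5. δw = √(δc² + δu²) = √(0.0484 + 0.0144) = 0.251, so δw/w = 0.00771.
Q is then a monomial in w, x, a:
δQ/Q = √((δw/w)² + (1·δx/x)² + (3·δa/a)²) = √(5.94e-05 + 0.0100 + 0.0721) = 0.287
Q = 2210, so δQ = 0.287 × 2210 = 634.

634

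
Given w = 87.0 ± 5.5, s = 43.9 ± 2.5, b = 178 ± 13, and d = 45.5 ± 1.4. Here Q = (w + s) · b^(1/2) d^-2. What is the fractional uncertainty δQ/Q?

Let u = w + s = 131. δu = √(δw² + δs²) = √(30.2 + 6.25) = 6.04, so δu/u = 0.0462.
Q is then a monomial in u, b, d:
δQ/Q = √((δu/u)² + (½·δb/b)² + (-2·δd/d)²) = √(0.00213 + 0.00133 + 0.00379) = 0.0852

0.0852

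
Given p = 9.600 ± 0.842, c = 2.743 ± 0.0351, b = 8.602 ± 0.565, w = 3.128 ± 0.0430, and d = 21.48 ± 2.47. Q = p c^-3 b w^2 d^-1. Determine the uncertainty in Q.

0.302

Since Q is a product/quotient, work with relative uncertainties:
  (1·δp/p)² = (1×0.0877)² = 0.00769;  (-3·δc/c)² = (-3×0.0128)² = 0.00147;  (1·δb/b)² = (1×0.0657)² = 0.00431;  (2·δw/w)² = (2×0.0137)² = 0.000756;  (-1·δd/d)² = (-1×0.115)² = 0.0132
δQ/Q = √(0.0275) = 0.166
Q = 1.823, so δQ = 0.166 × 1.823 = 0.302.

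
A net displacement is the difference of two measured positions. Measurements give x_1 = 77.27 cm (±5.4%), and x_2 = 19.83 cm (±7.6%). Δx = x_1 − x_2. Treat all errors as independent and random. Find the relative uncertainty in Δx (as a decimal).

Δx is a linear combination, so absolute uncertainties add in quadrature:
  (δx_1)² = 17.4;  (δx_2)² = 2.27
δΔx = √(19.7) = 4.44 cm
Δx = 57.44 cm, so δΔx/Δx = 4.44/57.44 = 0.0772.

0.0772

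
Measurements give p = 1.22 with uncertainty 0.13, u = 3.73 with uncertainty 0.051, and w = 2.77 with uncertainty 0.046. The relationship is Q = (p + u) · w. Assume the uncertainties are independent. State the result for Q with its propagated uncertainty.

Let h = p + u = 4.95. δh = √(δp² + δu²) = √(0.0169 + 0.00260) = 0.140, so δh/h = 0.0282.
Q is then a monomial in h, w:
δQ/Q = √((δh/h)² + (1·δw/w)²) = √(0.000796 + 0.000276) = 0.0327
Q = 13.7, so δQ = 0.0327 × 13.7 = 0.449.

13.7 ± 0.449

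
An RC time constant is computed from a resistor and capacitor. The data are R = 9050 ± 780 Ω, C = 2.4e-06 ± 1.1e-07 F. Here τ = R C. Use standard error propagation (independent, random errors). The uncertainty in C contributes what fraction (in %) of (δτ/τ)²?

22.0%

(δτ/τ)² = (1·δR/R)² + (1·δC/C)²
  R term: (1×0.0862)² = 0.00743
  C term: (1×0.0458)² = 0.00210
Total = 0.00953. Share from C = 0.00210/0.00953 = 0.220.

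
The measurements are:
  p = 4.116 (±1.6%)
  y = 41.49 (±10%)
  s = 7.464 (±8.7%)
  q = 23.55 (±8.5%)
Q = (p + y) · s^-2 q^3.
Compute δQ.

3440

Let u = p + y = 45.61. δu = √(δp² + δy²) = √(0.00434 + 17.2) = 4.15, so δu/u = 0.0910.
Q is then a monomial in u, s, q:
δQ/Q = √((δu/u)² + (-2·δs/s)² + (3·δq/q)²) = √(0.00828 + 0.0303 + 0.0650) = 0.322
Q = 10690, so δQ = 0.322 × 10690 = 3440.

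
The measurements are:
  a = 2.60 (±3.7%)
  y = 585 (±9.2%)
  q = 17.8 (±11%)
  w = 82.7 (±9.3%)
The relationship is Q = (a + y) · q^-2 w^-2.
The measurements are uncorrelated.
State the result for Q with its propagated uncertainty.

(2.71 ± 0.820) × 10^-4

Let u = a + y = 588. δu = √(δa² + δy²) = √(0.00925 + 2900) = 53.8, so δu/u = 0.0916.
Q is then a monomial in u, q, w:
δQ/Q = √((δu/u)² + (-2·δq/q)² + (-2·δw/w)²) = √(0.00839 + 0.0484 + 0.0346) = 0.302
Q = 0.000271, so δQ = 0.302 × 0.000271 = 8.2e-05.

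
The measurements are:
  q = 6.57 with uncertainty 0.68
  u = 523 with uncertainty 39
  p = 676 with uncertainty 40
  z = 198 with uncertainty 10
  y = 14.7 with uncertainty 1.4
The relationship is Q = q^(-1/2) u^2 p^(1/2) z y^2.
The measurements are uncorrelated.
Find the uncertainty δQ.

For a monomial Q ∝ q^(-1/2), u^2, p^(1/2), z, y^2, fractional errors add in quadrature:
  (−½·δq/q)² = (-0.5×0.104)² = 0.00268;  (2·δu/u)² = (2×0.0746)² = 0.0222;  (½·δp/p)² = (0.5×0.0592)² = 0.000875;  (1·δz/z)² = (1×0.0505)² = 0.00255;  (2·δy/y)² = (2×0.0952)² = 0.0363
δQ/Q = √(0.0646) = 0.254
Q = 1.19e+11, so δQ = 0.254 × 1.19e+11 = 3.02e+10.

3.02e+10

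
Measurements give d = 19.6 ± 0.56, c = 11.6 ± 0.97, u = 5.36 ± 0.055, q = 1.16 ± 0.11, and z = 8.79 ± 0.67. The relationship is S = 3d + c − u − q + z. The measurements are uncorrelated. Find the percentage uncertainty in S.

Sums and differences: (δS)² = Σ (cᵢ δxᵢ)².
  (3·δd)² = 2.82;  (δc)² = 0.941;  (δu)² = 0.00302;  (δq)² = 0.0121;  (δz)² = 0.449
δS = √(4.23) = 2.06
S = 72.7, so δS/S = 2.06/72.7 = 0.0283.

2.83%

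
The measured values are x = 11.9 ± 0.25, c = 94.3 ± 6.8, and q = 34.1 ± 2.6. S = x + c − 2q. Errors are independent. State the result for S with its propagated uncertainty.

For a sum/difference, combine absolute errors in quadrature:
  (δx)² = 0.0625;  (δc)² = 46.2;  (2·δq)² = 27.0
δS = √(73.3) = 8.56
S = 38.0.

38.0 ± 8.56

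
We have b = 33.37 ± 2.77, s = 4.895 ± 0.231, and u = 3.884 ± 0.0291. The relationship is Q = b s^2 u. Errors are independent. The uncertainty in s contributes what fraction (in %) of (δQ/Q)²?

56.2%

(δQ/Q)² = (1·δb/b)² + (2·δs/s)² + (1·δu/u)²
  b term: (1×0.0830)² = 0.00689
  s term: (2×0.0472)² = 0.00891
  u term: (1×0.00749)² = 5.61e-05
Total = 0.0159. Share from s = 0.00891/0.0159 = 0.562.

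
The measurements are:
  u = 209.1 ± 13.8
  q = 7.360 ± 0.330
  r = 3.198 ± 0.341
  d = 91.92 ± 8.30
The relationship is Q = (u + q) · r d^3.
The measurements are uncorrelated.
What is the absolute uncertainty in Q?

Let w = u + q = 216.5. δw = √(δu² + δq²) = √(190 + 0.109) = 13.8, so δw/w = 0.0638.
Q is then a monomial in w, r, d:
δQ/Q = √((δw/w)² + (1·δr/r)² + (3·δd/d)²) = √(0.00407 + 0.0114 + 0.0734) = 0.298
Q = 5.376e+08, so δQ = 0.298 × 5.376e+08 = 1.6e+08.

1.6e+08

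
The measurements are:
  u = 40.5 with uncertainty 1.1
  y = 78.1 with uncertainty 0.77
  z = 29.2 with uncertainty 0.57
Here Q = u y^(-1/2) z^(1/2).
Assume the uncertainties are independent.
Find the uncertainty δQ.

Each factor contributes (exponent × relative error)² to (δQ/Q)²:
  (1·δu/u)² = (1×0.0272)² = 0.000738;  (−½·δy/y)² = (-0.5×0.00986)² = 2.43e-05;  (½·δz/z)² = (0.5×0.0195)² = 9.53e-05
δQ/Q = √(0.000857) = 0.0293
Q = 24.8, so δQ = 0.0293 × 24.8 = 0.725.

0.725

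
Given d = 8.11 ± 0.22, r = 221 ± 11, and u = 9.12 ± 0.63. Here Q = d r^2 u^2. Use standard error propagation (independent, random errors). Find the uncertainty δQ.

5.68e+06

Each factor contributes (exponent × relative error)² to (δQ/Q)²:
  (1·δd/d)² = (1×0.0271)² = 0.000736;  (2·δr/r)² = (2×0.0498)² = 0.00991;  (2·δu/u)² = (2×0.0691)² = 0.0191
δQ/Q = √(0.0297) = 0.172
Q = 3.29e+07, so δQ = 0.172 × 3.29e+07 = 5.68e+06.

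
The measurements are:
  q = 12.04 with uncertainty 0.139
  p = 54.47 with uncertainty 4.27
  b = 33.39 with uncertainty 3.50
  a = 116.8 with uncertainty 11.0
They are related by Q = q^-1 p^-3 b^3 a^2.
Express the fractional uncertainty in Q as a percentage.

For a monomial Q ∝ q^-1, p^-3, b^3, a^2, fractional errors add in quadrature:
  (-1·δq/q)² = (-1×0.0115)² = 0.000133;  (-3·δp/p)² = (-3×0.0784)² = 0.0553;  (3·δb/b)² = (3×0.105)² = 0.0989;  (2·δa/a)² = (2×0.0942)² = 0.0355
δQ/Q = √(0.190) = 0.436

43.6%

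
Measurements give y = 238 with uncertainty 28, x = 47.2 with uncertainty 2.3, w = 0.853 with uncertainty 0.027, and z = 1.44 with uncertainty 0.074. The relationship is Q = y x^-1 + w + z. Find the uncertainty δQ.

0.647

Let p = y·x^-1 = 5.04. δp/p = √((1·δy/y)² + (-1·δx/x)²) = √(0.0138 + 0.00237) = 0.127, so δp = 0.642.
Q = p + w + z: δQ = √(δp² + δw² + δz²) = √(0.412 + 0.000729 + 0.00548) = 0.647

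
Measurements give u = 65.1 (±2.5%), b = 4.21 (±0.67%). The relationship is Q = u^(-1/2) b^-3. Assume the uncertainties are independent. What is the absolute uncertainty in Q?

Since Q is a product/quotient, work with relative uncertainties:
  (−½·δu/u)² = (-0.5×0.0250)² = 0.000156;  (-3·δb/b)² = (-3×0.00670)² = 0.000404
δQ/Q = √(0.000560) = 0.0237
Q = 0.00166, so δQ = 0.0237 × 0.00166 = 3.93e-05.

3.93e-05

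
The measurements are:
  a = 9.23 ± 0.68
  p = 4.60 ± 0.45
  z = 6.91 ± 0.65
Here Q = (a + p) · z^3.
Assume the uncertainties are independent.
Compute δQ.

Let u = a + p = 13.8. δu = √(δa² + δp²) = √(0.462 + 0.203) = 0.815, so δu/u = 0.0590.
Q is then a monomial in u, z:
δQ/Q = √((δu/u)² + (3·δz/z)²) = √(0.00348 + 0.0796) = 0.288
Q = 4560, so δQ = 0.288 × 4560 = 1320.

1320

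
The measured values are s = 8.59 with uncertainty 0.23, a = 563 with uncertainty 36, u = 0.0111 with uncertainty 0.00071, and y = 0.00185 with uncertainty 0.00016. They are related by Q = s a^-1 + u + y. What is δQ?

Let p = s·a^-1 = 0.0153. δp/p = √((1·δs/s)² + (-1·δa/a)²) = √(0.000717 + 0.00409) = 0.0693, so δp = 0.00106.
Q = p + u + y: δQ = √(δp² + δu² + δy²) = √(1.12e-06 + 5.04e-07 + 2.56e-08) = 0.00128

0.00128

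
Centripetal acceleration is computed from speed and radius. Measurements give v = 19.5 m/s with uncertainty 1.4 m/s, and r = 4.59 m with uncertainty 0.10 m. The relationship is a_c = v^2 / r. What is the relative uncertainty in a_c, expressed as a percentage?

Since a_c is a product/quotient, work with relative uncertainties:
  (2·δv/v)² = (2×0.0718)² = 0.0206;  (-1·δr/r)² = (-1×0.0218)² = 0.000475
δa_c/a_c = √(0.0211) = 0.145

14.5%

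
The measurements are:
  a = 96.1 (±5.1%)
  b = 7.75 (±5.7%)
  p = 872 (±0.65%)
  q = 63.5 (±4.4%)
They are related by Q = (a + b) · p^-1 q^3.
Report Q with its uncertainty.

30500 ± 4280

Let u = a + b = 104. δu = √(δa² + δb²) = √(24.0 + 0.195) = 4.92, so δu/u = 0.0474.
Q is then a monomial in u, p, q:
δQ/Q = √((δu/u)² + (-1·δp/p)² + (3·δq/q)²) = √(0.00225 + 4.23e-05 + 0.0174) = 0.140
Q = 30500, so δQ = 0.140 × 30500 = 4280.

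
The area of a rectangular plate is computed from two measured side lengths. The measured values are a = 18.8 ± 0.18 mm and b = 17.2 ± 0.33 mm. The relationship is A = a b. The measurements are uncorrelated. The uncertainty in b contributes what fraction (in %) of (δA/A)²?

80.1%

(δA/A)² = (1·δa/a)² + (1·δb/b)²
  a term: (1×0.00957)² = 9.17e-05
  b term: (1×0.0192)² = 0.000368
Total = 0.000460. Share from b = 0.000368/0.000460 = 0.801.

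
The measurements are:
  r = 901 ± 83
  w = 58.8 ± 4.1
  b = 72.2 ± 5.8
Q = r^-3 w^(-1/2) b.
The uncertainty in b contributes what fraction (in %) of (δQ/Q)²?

7.68%

(δQ/Q)² = (-3·δr/r)² + (−½·δw/w)² + (1·δb/b)²
  r term: (-3×0.0921)² = 0.0764
  w term: (-0.5×0.0697)² = 0.00122
  b term: (1×0.0803)² = 0.00645
Total = 0.0840. Share from b = 0.00645/0.0840 = 0.0768.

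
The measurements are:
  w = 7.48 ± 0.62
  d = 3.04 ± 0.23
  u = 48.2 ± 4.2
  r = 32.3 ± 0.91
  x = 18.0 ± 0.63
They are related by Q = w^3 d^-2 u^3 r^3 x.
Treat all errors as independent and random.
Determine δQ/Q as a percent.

40.2%

For a monomial Q ∝ w^3, d^-2, u^3, r^3, x, fractional errors add in quadrature:
  (3·δw/w)² = (3×0.0829)² = 0.0618;  (-2·δd/d)² = (-2×0.0757)² = 0.0229;  (3·δu/u)² = (3×0.0871)² = 0.0683;  (3·δr/r)² = (3×0.0282)² = 0.00714;  (1·δx/x)² = (1×0.0350)² = 0.00123
δQ/Q = √(0.161) = 0.402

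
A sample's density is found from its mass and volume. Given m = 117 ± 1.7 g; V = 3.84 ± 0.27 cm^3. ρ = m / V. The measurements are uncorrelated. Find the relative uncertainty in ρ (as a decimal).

0.0718

ρ is a product of powers, so relative uncertainties combine in quadrature:
  (1·δm/m)² = (1×0.0145)² = 0.000211;  (-1·δV/V)² = (-1×0.0703)² = 0.00494
δρ/ρ = √(0.00515) = 0.0718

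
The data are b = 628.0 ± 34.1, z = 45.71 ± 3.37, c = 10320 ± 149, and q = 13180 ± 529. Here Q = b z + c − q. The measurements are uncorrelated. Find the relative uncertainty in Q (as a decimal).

Let p = b·z = 28710. δp/p = √((1·δb/b)² + (1·δz/z)²) = √(0.00295 + 0.00544) = 0.0916, so δp = 2630.
Q = p + c − q: δQ = √(δp² + δc² + δq²) = √(6.91e+06 + 22200 + 2.8e+05) = 2690
Q = 25850, so δQ/Q = 2690/25850 = 0.104.

0.104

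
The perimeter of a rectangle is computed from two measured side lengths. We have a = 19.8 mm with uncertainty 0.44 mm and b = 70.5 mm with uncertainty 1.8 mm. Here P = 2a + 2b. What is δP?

3.71 mm

P is a linear combination, so absolute uncertainties add in quadrature:
  (2·δa)² = 0.774;  (2·δb)² = 13.0
δP = √(13.7) = 3.71 mm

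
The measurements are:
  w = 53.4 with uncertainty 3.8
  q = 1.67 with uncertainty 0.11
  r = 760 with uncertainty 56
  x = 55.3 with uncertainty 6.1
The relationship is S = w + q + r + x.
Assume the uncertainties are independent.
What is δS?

56.5

For a sum/difference, combine absolute errors in quadrature:
  (δw)² = 14.4;  (δq)² = 0.0121;  (δr)² = 3140;  (δx)² = 37.2
δS = √(3190) = 56.5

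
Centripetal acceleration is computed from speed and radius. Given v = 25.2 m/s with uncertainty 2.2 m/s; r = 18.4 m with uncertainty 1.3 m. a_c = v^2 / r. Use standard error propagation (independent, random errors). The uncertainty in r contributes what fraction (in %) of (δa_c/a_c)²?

14.1%

(δa_c/a_c)² = (2·δv/v)² + (-1·δr/r)²
  v term: (2×0.0873)² = 0.0305
  r term: (-1×0.0707)² = 0.00499
Total = 0.0355. Share from r = 0.00499/0.0355 = 0.141.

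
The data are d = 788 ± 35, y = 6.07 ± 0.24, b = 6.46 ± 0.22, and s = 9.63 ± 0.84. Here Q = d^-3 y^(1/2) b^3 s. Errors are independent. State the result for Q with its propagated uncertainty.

(1.31 ± 0.249) × 10^-5

Products/powers → add relative errors in quadrature, weighted by exponent:
  (-3·δd/d)² = (-3×0.0444)² = 0.0178;  (½·δy/y)² = (0.5×0.0395)² = 0.000391;  (3·δb/b)² = (3×0.0341)² = 0.0104;  (1·δs/s)² = (1×0.0872)² = 0.00761
δQ/Q = √(0.0362) = 0.190
Q = 1.31e-05, so δQ = 0.190 × 1.31e-05 = 2.49e-06.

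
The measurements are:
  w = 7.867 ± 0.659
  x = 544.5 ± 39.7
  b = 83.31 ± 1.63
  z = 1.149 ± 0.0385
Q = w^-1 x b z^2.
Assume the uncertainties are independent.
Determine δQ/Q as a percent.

13.1%

Since Q is a product/quotient, work with relative uncertainties:
  (-1·δw/w)² = (-1×0.0838)² = 0.00702;  (1·δx/x)² = (1×0.0729)² = 0.00532;  (1·δb/b)² = (1×0.0196)² = 0.000383;  (2·δz/z)² = (2×0.0335)² = 0.00449
δQ/Q = √(0.0172) = 0.131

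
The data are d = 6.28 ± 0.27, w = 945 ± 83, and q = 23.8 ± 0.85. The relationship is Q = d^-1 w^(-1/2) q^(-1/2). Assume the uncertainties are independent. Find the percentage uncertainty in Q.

6.40%

Q is a product of powers, so relative uncertainties combine in quadrature:
  (-1·δd/d)² = (-1×0.0430)² = 0.00185;  (−½·δw/w)² = (-0.5×0.0878)² = 0.00193;  (−½·δq/q)² = (-0.5×0.0357)² = 0.000319
δQ/Q = √(0.00410) = 0.0640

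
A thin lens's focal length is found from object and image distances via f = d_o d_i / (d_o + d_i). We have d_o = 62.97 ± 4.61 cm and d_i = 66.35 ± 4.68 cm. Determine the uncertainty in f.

1.64 cm

∂f/∂d_o = (d_i/(d_o+d_i))² = 0.263;  ∂f/∂d_i = (d_o/(d_o+d_i))² = 0.237
δf = √((∂f/∂d_o · δd_o)² + (∂f/∂d_i · δd_i)²) = √(1.47 + 1.23) = 1.64 cm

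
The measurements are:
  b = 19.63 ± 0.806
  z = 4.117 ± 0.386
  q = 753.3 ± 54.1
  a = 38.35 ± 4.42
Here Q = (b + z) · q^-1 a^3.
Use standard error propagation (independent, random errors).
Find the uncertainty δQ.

631

Let u = b + z = 23.75. δu = √(δb² + δz²) = √(0.650 + 0.149) = 0.894, so δu/u = 0.0376.
Q is then a monomial in u, q, a:
δQ/Q = √((δu/u)² + (-1·δq/q)² + (3·δa/a)²) = √(0.00142 + 0.00516 + 0.120) = 0.355
Q = 1778, so δQ = 0.355 × 1778 = 631.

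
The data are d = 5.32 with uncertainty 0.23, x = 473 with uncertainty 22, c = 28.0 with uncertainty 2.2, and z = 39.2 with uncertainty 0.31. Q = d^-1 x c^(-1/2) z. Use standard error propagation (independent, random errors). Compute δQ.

49.5

Each factor contributes (exponent × relative error)² to (δQ/Q)²:
  (-1·δd/d)² = (-1×0.0432)² = 0.00187;  (1·δx/x)² = (1×0.0465)² = 0.00216;  (−½·δc/c)² = (-0.5×0.0786)² = 0.00154;  (1·δz/z)² = (1×0.00791)² = 6.25e-05
δQ/Q = √(0.00564) = 0.0751
Q = 659, so δQ = 0.0751 × 659 = 49.5.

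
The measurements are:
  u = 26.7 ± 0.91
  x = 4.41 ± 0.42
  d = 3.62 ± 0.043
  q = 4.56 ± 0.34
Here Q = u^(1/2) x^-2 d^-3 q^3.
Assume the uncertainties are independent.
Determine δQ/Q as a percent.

Products/powers → add relative errors in quadrature, weighted by exponent:
  (½·δu/u)² = (0.5×0.0341)² = 0.000290;  (-2·δx/x)² = (-2×0.0952)² = 0.0363;  (-3·δd/d)² = (-3×0.0119)² = 0.00127;  (3·δq/q)² = (3×0.0746)² = 0.0500
δQ/Q = √(0.0879) = 0.296

29.6%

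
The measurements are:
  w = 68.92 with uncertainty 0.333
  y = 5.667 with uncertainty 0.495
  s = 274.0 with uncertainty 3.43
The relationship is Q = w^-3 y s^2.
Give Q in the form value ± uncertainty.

1.300 ± 0.120

For a monomial Q ∝ w^-3, y, s^2, fractional errors add in quadrature:
  (-3·δw/w)² = (-3×0.00483)² = 0.000210;  (1·δy/y)² = (1×0.0873)² = 0.00763;  (2·δs/s)² = (2×0.0125)² = 0.000627
δQ/Q = √(0.00847) = 0.0920
Q = 1.300, so δQ = 0.0920 × 1.300 = 0.120.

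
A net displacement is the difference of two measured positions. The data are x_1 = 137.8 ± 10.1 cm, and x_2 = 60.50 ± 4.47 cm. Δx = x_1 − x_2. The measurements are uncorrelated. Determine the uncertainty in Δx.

Each term contributes (cᵢ δxᵢ)² to (δΔx)²:
  (δx_1)² = 102;  (δx_2)² = 20.0
δΔx = √(122) = 11.0 cm

11.0 cm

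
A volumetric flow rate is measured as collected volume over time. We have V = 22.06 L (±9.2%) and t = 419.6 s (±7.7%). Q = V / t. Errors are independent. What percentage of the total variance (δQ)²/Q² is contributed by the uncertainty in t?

41.2%

(δQ/Q)² = (1·δV/V)² + (-1·δt/t)²
  V term: (1×0.0920)² = 0.00846
  t term: (-1×0.0770)² = 0.00593
Total = 0.0144. Share from t = 0.00593/0.0144 = 0.412.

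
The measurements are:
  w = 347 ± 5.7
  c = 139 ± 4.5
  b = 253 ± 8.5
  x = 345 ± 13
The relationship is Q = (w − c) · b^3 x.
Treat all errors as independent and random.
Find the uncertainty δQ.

1.31e+11

Let u = w − c = 208. δu = √(δw² + δc²) = √(32.5 + 20.2) = 7.26, so δu/u = 0.0349.
Q is then a monomial in u, b, x:
δQ/Q = √((δu/u)² + (3·δb/b)² + (1·δx/x)²) = √(0.00122 + 0.0102 + 0.00142) = 0.113
Q = 1.16e+12, so δQ = 0.113 × 1.16e+12 = 1.31e+11.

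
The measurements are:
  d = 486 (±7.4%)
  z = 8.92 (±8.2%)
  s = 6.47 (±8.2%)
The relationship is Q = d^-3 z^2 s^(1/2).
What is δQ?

4.92e-07

Each factor contributes (exponent × relative error)² to (δQ/Q)²:
  (-3·δd/d)² = (-3×0.0740)² = 0.0493;  (2·δz/z)² = (2×0.0820)² = 0.0269;  (½·δs/s)² = (0.5×0.0820)² = 0.00168
δQ/Q = √(0.0779) = 0.279
Q = 1.76e-06, so δQ = 0.279 × 1.76e-06 = 4.92e-07.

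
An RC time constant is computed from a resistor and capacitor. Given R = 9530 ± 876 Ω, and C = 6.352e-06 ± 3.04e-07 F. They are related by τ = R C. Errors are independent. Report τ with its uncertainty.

0.06053 ± 0.00627 s

Since τ is a product/quotient, work with relative uncertainties:
  (1·δR/R)² = (1×0.0919)² = 0.00845;  (1·δC/C)² = (1×0.0479)² = 0.00229
δτ/τ = √(0.0107) = 0.104
τ = 0.06053 s, so δτ = 0.104 × 0.06053 = 0.00627 s.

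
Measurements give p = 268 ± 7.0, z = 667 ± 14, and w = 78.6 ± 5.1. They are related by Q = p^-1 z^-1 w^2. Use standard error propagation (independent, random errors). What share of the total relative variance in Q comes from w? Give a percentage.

93.7%

(δQ/Q)² = (-1·δp/p)² + (-1·δz/z)² + (2·δw/w)²
  p term: (-1×0.0261)² = 0.000682
  z term: (-1×0.0210)² = 0.000441
  w term: (2×0.0649)² = 0.0168
Total = 0.0180. Share from w = 0.0168/0.0180 = 0.937.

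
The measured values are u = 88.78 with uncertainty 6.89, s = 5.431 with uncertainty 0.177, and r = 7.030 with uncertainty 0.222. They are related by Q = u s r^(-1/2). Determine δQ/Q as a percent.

8.56%

Q is a product of powers, so relative uncertainties combine in quadrature:
  (1·δu/u)² = (1×0.0776)² = 0.00602;  (1·δs/s)² = (1×0.0326)² = 0.00106;  (−½·δr/r)² = (-0.5×0.0316)² = 0.000249
δQ/Q = √(0.00733) = 0.0856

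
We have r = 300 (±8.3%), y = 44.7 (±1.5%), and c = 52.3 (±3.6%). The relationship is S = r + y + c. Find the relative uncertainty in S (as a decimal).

Sums and differences: (δS)² = Σ (cᵢ δxᵢ)².
  (δr)² = 620;  (δy)² = 0.450;  (δc)² = 3.54
δS = √(624) = 25.0
S = 397, so δS/S = 25.0/397 = 0.0629.

0.0629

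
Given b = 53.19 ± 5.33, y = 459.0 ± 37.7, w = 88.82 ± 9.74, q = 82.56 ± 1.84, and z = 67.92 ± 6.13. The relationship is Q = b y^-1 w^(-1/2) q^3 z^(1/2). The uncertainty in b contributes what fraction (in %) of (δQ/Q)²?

38.2%

(δQ/Q)² = (1·δb/b)² + (-1·δy/y)² + (−½·δw/w)² + (3·δq/q)² + (½·δz/z)²
  b term: (1×0.100)² = 0.0100
  y term: (-1×0.0821)² = 0.00675
  w term: (-0.5×0.110)² = 0.00301
  q term: (3×0.0223)² = 0.00447
  z term: (0.5×0.0903)² = 0.00204
Total = 0.0263. Share from b = 0.0100/0.0263 = 0.382.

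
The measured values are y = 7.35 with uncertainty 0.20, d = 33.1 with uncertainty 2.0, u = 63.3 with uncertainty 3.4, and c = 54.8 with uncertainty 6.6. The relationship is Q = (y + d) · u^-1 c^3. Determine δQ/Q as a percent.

Let w = y + d = 40.5. δw = √(δy² + δd²) = √(0.0400 + 4.00) = 2.01, so δw/w = 0.0497.
Q is then a monomial in w, u, c:
δQ/Q = √((δw/w)² + (-1·δu/u)² + (3·δc/c)²) = √(0.00247 + 0.00289 + 0.131) = 0.369

36.9%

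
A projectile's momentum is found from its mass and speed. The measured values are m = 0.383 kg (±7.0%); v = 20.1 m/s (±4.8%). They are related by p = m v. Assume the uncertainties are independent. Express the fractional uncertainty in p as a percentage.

8.49%

Each factor contributes (exponent × relative error)² to (δp/p)²:
  (1·δm/m)² = (1×0.0700)² = 0.00490;  (1·δv/v)² = (1×0.0480)² = 0.00230
δp/p = √(0.00720) = 0.0849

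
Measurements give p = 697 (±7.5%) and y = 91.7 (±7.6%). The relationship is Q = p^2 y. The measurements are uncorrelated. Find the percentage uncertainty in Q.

16.8%

Since Q is a product/quotient, work with relative uncertainties:
  (2·δp/p)² = (2×0.0750)² = 0.0225;  (1·δy/y)² = (1×0.0760)² = 0.00578
δQ/Q = √(0.0283) = 0.168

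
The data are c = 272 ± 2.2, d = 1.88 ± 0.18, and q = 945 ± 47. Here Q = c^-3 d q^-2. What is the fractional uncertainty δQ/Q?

For a monomial Q ∝ c^-3, d, q^-2, fractional errors add in quadrature:
  (-3·δc/c)² = (-3×0.00809)² = 0.000589;  (1·δd/d)² = (1×0.0957)² = 0.00917;  (-2·δq/q)² = (-2×0.0497)² = 0.00989
δQ/Q = √(0.0197) = 0.140

0.140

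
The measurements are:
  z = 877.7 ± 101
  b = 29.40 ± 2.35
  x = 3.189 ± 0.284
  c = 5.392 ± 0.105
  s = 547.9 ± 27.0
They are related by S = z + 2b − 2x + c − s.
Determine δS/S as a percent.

27.0%

Sums and differences: (δS)² = Σ (cᵢ δxᵢ)².
  (δz)² = 10200;  (2·δb)² = 22.1;  (2·δx)² = 0.323;  (δc)² = 0.0110;  (δs)² = 729
δS = √(11000) = 105
S = 387.6, so δS/S = 105/387.6 = 0.270.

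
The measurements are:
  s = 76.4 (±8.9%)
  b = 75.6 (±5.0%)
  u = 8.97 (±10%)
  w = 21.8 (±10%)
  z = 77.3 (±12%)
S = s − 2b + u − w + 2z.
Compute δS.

21.3

Sums and differences: (δS)² = Σ (cᵢ δxᵢ)².
  (δs)² = 46.2;  (2·δb)² = 57.2;  (δu)² = 0.805;  (δw)² = 4.75;  (2·δz)² = 344
δS = √(453) = 21.3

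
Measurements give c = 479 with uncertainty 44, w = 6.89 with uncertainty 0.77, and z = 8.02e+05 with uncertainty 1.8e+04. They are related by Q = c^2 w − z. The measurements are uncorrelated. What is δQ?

3.4e+05

Let p = c^2·w = 1.58e+06. δp/p = √((2·δc/c)² + (1·δw/w)²) = √(0.0338 + 0.0125) = 0.215, so δp = 3.4e+05.
Q = p − z: δQ = √(δp² + δz²) = √(1.16e+11 + 3.24e+08) = 3.4e+05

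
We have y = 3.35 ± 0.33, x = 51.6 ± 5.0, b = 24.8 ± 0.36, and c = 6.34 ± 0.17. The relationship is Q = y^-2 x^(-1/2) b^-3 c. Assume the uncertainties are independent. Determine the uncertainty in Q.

Relative error in a monomial: (δQ/Q)² = Σ (nᵢ · δxᵢ/xᵢ)².
  (-2·δy/y)² = (-2×0.0985)² = 0.0388;  (−½·δx/x)² = (-0.5×0.0969)² = 0.00235;  (-3·δb/b)² = (-3×0.0145)² = 0.00190;  (1·δc/c)² = (1×0.0268)² = 0.000719
δQ/Q = √(0.0438) = 0.209
Q = 5.16e-06, so δQ = 0.209 × 5.16e-06 = 1.08e-06.

1.08e-06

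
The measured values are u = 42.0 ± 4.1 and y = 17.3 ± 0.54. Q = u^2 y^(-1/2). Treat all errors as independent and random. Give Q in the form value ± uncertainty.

424 ± 83.1

Each factor contributes (exponent × relative error)² to (δQ/Q)²:
  (2·δu/u)² = (2×0.0976)² = 0.0381;  (−½·δy/y)² = (-0.5×0.0312)² = 0.000244
δQ/Q = √(0.0384) = 0.196
Q = 424, so δQ = 0.196 × 424 = 83.1.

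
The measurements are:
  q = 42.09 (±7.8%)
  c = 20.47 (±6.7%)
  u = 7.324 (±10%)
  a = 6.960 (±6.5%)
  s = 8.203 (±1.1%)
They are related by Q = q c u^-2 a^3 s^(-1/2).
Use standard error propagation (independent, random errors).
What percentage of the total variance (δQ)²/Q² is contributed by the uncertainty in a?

42.9%

(δQ/Q)² = (1·δq/q)² + (1·δc/c)² + (-2·δu/u)² + (3·δa/a)² + (−½·δs/s)²
  q term: (1×0.0780)² = 0.00608
  c term: (1×0.0670)² = 0.00449
  u term: (-2×0.100)² = 0.0400
  a term: (3×0.0650)² = 0.0380
  s term: (-0.5×0.0110)² = 3.03e-05
Total = 0.0886. Share from a = 0.0380/0.0886 = 0.429.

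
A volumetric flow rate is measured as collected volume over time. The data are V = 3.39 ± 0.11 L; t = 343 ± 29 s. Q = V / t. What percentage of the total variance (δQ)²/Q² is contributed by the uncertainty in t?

87.2%

(δQ/Q)² = (1·δV/V)² + (-1·δt/t)²
  V term: (1×0.0324)² = 0.00105
  t term: (-1×0.0845)² = 0.00715
Total = 0.00820. Share from t = 0.00715/0.00820 = 0.872.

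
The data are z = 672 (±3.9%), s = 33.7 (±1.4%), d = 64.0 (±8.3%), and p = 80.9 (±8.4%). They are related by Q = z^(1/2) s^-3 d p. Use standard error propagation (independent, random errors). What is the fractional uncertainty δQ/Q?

0.127

Each factor contributes (exponent × relative error)² to (δQ/Q)²:
  (½·δz/z)² = (0.5×0.0390)² = 0.000380;  (-3·δs/s)² = (-3×0.0140)² = 0.00176;  (1·δd/d)² = (1×0.0830)² = 0.00689;  (1·δp/p)² = (1×0.0840)² = 0.00706
δQ/Q = √(0.0161) = 0.127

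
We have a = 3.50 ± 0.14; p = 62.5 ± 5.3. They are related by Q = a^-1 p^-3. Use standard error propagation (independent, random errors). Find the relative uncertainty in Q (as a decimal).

Q is a product of powers, so relative uncertainties combine in quadrature:
  (-1·δa/a)² = (-1×0.0400)² = 0.00160;  (-3·δp/p)² = (-3×0.0848)² = 0.0647
δQ/Q = √(0.0663) = 0.258

0.258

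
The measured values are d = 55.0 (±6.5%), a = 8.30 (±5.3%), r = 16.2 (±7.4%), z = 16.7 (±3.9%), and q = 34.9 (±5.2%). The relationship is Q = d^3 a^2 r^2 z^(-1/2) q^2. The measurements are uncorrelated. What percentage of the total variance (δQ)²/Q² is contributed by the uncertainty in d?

(δQ/Q)² = (3·δd/d)² + (2·δa/a)² + (2·δr/r)² + (−½·δz/z)² + (2·δq/q)²
  d term: (3×0.0650)² = 0.0380
  a term: (2×0.0530)² = 0.0112
  r term: (2×0.0740)² = 0.0219
  z term: (-0.5×0.0390)² = 0.000380
  q term: (2×0.0520)² = 0.0108
Total = 0.0824. Share from d = 0.0380/0.0824 = 0.462.

46.2%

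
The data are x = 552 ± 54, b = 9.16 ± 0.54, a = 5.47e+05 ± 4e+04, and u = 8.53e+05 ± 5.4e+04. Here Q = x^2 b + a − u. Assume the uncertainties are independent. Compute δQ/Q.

0.231

Let p = x^2·b = 2.79e+06. δp/p = √((2·δx/x)² + (1·δb/b)²) = √(0.0383 + 0.00348) = 0.204, so δp = 5.7e+05.
Q = p + a − u: δQ = √(δp² + δa² + δu²) = √(3.25e+11 + 1.6e+09 + 2.92e+09) = 5.74e+05
Q = 2.49e+06, so δQ/Q = 5.74e+05/2.49e+06 = 0.231.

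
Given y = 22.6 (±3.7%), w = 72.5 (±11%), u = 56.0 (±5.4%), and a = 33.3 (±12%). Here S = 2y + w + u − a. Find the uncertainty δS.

Absolute uncertainties add in quadrature for a linear combination:
  (2·δy)² = 2.80;  (δw)² = 63.6;  (δu)² = 9.14;  (δa)² = 16.0
δS = √(91.5) = 9.57

9.57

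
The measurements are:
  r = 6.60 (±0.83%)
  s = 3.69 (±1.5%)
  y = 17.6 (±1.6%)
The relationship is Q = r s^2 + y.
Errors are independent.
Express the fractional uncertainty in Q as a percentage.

2.62%

Let p = r·s^2 = 89.9. δp/p = √((1·δr/r)² + (2·δs/s)²) = √(6.89e-05 + 0.000900) = 0.0311, so δp = 2.80.
Q = p + y: δQ = √(δp² + δy²) = √(7.82 + 0.0793) = 2.81
Q = 107, so δQ/Q = 2.81/107 = 0.0262.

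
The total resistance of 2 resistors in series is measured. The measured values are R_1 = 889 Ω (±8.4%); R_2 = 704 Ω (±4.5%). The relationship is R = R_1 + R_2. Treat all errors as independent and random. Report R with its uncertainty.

For a sum/difference, combine absolute errors in quadrature:
  (δR_1)² = 5580;  (δR_2)² = 1000
δR = √(6580) = 81.1 Ω
R = 1590 Ω.

1590 ± 81.1 Ω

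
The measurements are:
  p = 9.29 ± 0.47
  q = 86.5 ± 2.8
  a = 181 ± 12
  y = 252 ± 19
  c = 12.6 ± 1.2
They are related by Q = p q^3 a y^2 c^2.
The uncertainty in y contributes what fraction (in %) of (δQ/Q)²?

30.2%

(δQ/Q)² = (1·δp/p)² + (3·δq/q)² + (1·δa/a)² + (2·δy/y)² + (2·δc/c)²
  p term: (1×0.0506)² = 0.00256
  q term: (3×0.0324)² = 0.00943
  a term: (1×0.0663)² = 0.00440
  y term: (2×0.0754)² = 0.0227
  c term: (2×0.0952)² = 0.0363
Total = 0.0754. Share from y = 0.0227/0.0754 = 0.302.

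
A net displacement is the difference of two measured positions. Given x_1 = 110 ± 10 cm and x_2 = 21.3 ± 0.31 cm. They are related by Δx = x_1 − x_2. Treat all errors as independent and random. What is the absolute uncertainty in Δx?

10.0 cm

Sums and differences: (δΔx)² = Σ (cᵢ δxᵢ)².
  (δx_1)² = 100;  (δx_2)² = 0.0961
δΔx = √(100) = 10.0 cm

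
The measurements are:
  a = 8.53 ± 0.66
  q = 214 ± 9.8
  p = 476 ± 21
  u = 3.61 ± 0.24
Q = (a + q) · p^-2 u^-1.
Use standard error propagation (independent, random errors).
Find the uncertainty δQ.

Let w = a + q = 223. δw = √(δa² + δq²) = √(0.436 + 96.0) = 9.82, so δw/w = 0.0441.
Q is then a monomial in w, p, u:
δQ/Q = √((δw/w)² + (-2·δp/p)² + (-1·δu/u)²) = √(0.00195 + 0.00779 + 0.00442) = 0.119
Q = 0.000272, so δQ = 0.119 × 0.000272 = 3.24e-05.

3.24e-05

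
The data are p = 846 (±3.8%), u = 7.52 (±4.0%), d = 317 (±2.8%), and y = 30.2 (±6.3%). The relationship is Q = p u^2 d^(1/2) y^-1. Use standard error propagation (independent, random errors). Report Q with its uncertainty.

For a monomial Q ∝ p, u^2, d^(1/2), y^-1, fractional errors add in quadrature:
  (1·δp/p)² = (1×0.0380)² = 0.00144;  (2·δu/u)² = (2×0.0400)² = 0.00640;  (½·δd/d)² = (0.5×0.0280)² = 0.000196;  (-1·δy/y)² = (-1×0.0630)² = 0.00397
δQ/Q = √(0.0120) = 0.110
Q = 28200, so δQ = 0.110 × 28200 = 3090.

28200 ± 3090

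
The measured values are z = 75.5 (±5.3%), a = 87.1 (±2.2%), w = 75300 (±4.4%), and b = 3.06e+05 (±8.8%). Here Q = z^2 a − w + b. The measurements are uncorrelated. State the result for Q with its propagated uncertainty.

Let p = z^2·a = 4.96e+05. δp/p = √((2·δz/z)² + (1·δa/a)²) = √(0.0112 + 0.000484) = 0.108, so δp = 53700.
Q = p − w + b: δQ = √(δp² + δw² + δb²) = √(2.89e+09 + 1.1e+07 + 7.25e+08) = 60200
Q = 7.27e+05.

(7.27 ± 0.602) × 10^5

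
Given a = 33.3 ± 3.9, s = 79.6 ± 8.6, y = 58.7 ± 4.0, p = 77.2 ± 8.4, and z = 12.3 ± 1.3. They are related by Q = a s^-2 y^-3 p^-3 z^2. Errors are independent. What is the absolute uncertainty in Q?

4.3e-12

For a monomial Q ∝ a, s^-2, y^-3, p^-3, z^2, fractional errors add in quadrature:
  (1·δa/a)² = (1×0.117)² = 0.0137;  (-2·δs/s)² = (-2×0.108)² = 0.0467;  (-3·δy/y)² = (-3×0.0681)² = 0.0418;  (-3·δp/p)² = (-3×0.109)² = 0.107;  (2·δz/z)² = (2×0.106)² = 0.0447
δQ/Q = √(0.253) = 0.503
Q = 8.54e-12, so δQ = 0.503 × 8.54e-12 = 4.3e-12.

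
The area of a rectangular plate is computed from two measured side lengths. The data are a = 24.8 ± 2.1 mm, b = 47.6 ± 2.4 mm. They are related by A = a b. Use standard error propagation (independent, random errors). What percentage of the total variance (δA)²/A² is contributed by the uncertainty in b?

26.2%

(δA/A)² = (1·δa/a)² + (1·δb/b)²
  a term: (1×0.0847)² = 0.00717
  b term: (1×0.0504)² = 0.00254
Total = 0.00971. Share from b = 0.00254/0.00971 = 0.262.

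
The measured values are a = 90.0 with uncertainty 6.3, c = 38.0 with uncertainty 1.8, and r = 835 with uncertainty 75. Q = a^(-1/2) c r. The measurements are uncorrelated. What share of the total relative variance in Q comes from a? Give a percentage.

(δQ/Q)² = (−½·δa/a)² + (1·δc/c)² + (1·δr/r)²
  a term: (-0.5×0.0700)² = 0.00122
  c term: (1×0.0474)² = 0.00224
  r term: (1×0.0898)² = 0.00807
Total = 0.0115. Share from a = 0.00122/0.0115 = 0.106.

10.6%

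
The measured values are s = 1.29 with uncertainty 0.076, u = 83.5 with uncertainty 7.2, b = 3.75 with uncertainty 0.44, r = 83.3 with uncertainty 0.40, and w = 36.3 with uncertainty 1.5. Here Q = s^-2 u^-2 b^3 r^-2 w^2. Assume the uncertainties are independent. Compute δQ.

Products/powers → add relative errors in quadrature, weighted by exponent:
  (-2·δs/s)² = (-2×0.0589)² = 0.0139;  (-2·δu/u)² = (-2×0.0862)² = 0.0297;  (3·δb/b)² = (3×0.117)² = 0.124;  (-2·δr/r)² = (-2×0.00480)² = 9.22e-05;  (2·δw/w)² = (2×0.0413)² = 0.00683
δQ/Q = √(0.174) = 0.418
Q = 0.000863, so δQ = 0.418 × 0.000863 = 0.000360.

0.000360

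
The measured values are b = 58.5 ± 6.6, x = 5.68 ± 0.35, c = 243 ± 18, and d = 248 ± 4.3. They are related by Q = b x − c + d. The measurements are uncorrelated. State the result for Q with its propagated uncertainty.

Let p = b·x = 332. δp/p = √((1·δb/b)² + (1·δx/x)²) = √(0.0127 + 0.00380) = 0.129, so δp = 42.7.
Q = p − c + d: δQ = √(δp² + δc² + δd²) = √(1820 + 324 + 18.5) = 46.6
Q = 337.

337 ± 46.6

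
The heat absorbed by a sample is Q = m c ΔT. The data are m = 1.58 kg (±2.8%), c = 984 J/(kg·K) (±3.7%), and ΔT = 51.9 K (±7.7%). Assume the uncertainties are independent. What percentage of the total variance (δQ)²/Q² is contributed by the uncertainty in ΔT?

73.4%

(δQ/Q)² = (1·δm/m)² + (1·δc/c)² + (1·δΔT/ΔT)²
  m term: (1×0.0280)² = 0.000784
  c term: (1×0.0370)² = 0.00137
  ΔT term: (1×0.0770)² = 0.00593
Total = 0.00808. Share from ΔT = 0.00593/0.00808 = 0.734.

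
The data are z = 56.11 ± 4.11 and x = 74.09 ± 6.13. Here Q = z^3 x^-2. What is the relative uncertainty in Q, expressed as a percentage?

27.5%

For a monomial Q ∝ z^3, x^-2, fractional errors add in quadrature:
  (3·δz/z)² = (3×0.0732)² = 0.0483;  (-2·δx/x)² = (-2×0.0827)² = 0.0274
δQ/Q = √(0.0757) = 0.275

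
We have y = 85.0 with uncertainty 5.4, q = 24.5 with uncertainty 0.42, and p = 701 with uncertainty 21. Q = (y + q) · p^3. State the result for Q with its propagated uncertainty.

(3.77 ± 0.387) × 10^10

Let u = y + q = 110. δu = √(δy² + δq²) = √(29.2 + 0.176) = 5.42, so δu/u = 0.0495.
Q is then a monomial in u, p:
δQ/Q = √((δu/u)² + (3·δp/p)²) = √(0.00245 + 0.00808) = 0.103
Q = 3.77e+10, so δQ = 0.103 × 3.77e+10 = 3.87e+09.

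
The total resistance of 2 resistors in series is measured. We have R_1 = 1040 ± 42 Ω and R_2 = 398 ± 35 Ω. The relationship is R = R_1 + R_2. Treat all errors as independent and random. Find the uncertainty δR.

Each term contributes (cᵢ δxᵢ)² to (δR)²:
  (δR_1)² = 1760;  (δR_2)² = 1220
δR = √(2990) = 54.7 Ω

54.7 Ω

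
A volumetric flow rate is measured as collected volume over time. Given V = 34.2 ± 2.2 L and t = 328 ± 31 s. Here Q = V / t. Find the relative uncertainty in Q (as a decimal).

0.114

Relative error in a monomial: (δQ/Q)² = Σ (nᵢ · δxᵢ/xᵢ)².
  (1·δV/V)² = (1×0.0643)² = 0.00414;  (-1·δt/t)² = (-1×0.0945)² = 0.00893
δQ/Q = √(0.0131) = 0.114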